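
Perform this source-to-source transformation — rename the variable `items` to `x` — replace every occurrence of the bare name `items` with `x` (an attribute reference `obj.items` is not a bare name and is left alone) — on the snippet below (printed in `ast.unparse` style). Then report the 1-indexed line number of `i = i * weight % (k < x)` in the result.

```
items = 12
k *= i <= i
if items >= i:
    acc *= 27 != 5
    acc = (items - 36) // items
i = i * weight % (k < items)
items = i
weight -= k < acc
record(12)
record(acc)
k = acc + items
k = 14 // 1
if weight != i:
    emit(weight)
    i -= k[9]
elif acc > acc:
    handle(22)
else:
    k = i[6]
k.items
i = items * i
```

Transformed code:
x = 12
k *= i <= i
if x >= i:
    acc *= 27 != 5
    acc = (x - 36) // x
i = i * weight % (k < x)
x = i
weight -= k < acc
record(12)
record(acc)
k = acc + x
k = 14 // 1
if weight != i:
    emit(weight)
    i -= k[9]
elif acc > acc:
    handle(22)
else:
    k = i[6]
k.items
i = x * i

6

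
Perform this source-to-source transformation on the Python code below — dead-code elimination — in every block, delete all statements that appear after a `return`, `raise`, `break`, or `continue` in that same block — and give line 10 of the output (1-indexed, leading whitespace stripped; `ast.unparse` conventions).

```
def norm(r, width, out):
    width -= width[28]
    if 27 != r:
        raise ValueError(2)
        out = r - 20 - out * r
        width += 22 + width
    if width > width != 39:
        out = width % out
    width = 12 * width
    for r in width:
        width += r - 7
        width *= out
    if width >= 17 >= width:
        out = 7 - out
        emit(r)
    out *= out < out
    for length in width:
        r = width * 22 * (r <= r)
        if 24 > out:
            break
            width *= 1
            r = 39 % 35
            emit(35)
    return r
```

Transformed code:
def norm(r, width, out):
    width -= width[28]
    if 27 != r:
        raise ValueError(2)
    if width > width != 39:
        out = width % out
    width = 12 * width
    for r in width:
        width += r - 7
        width *= out
    if width >= 17 >= width:
        out = 7 - out
        emit(r)
    out *= out < out
    for length in width:
        r = width * 22 * (r <= r)
        if 24 > out:
            break
    return r

width *= out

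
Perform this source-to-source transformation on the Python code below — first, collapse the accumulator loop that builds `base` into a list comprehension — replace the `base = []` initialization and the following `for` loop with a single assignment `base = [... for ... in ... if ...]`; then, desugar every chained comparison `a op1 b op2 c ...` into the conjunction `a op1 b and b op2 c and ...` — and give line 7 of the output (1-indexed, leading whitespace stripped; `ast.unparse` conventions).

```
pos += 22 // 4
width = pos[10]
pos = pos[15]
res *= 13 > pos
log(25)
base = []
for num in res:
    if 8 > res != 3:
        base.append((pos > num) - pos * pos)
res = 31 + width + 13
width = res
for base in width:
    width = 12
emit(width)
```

Transformed code:
pos += 22 // 4
width = pos[10]
pos = pos[15]
res *= 13 > pos
log(25)
base = [(pos > num) - pos * pos for num in res if 8 > res and res != 3]
res = 31 + width + 13
width = res
for base in width:
    width = 12
emit(width)

res = 31 + width + 13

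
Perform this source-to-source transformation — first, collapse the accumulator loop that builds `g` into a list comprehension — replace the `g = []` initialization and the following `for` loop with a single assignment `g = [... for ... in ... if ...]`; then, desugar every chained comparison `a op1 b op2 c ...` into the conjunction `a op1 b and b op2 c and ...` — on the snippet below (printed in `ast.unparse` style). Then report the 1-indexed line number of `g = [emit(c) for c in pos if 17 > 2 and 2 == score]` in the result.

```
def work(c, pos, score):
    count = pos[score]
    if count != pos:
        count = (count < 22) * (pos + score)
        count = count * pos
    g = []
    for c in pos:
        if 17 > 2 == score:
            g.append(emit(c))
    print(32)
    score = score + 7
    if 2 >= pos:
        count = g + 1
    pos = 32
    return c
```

6

Transformed code:
def work(c, pos, score):
    count = pos[score]
    if count != pos:
        count = (count < 22) * (pos + score)
        count = count * pos
    g = [emit(c) for c in pos if 17 > 2 and 2 == score]
    print(32)
    score = score + 7
    if 2 >= pos:
        count = g + 1
    pos = 32
    return c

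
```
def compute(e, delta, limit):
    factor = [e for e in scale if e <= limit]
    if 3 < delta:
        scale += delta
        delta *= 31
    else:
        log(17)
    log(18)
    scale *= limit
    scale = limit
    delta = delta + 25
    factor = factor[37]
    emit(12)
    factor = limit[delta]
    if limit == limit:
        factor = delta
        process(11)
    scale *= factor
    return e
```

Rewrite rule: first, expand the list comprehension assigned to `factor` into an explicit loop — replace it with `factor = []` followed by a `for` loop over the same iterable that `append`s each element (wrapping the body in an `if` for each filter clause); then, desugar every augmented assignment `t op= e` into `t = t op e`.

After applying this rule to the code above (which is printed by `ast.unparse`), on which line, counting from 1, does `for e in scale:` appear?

3

Transformed code:
def compute(e, delta, limit):
    factor = []
    for e in scale:
        if e <= limit:
            factor.append(e)
    if 3 < delta:
        scale = scale + delta
        delta = delta * 31
    else:
        log(17)
    log(18)
    scale = scale * limit
    scale = limit
    delta = delta + 25
    factor = factor[37]
    emit(12)
    factor = limit[delta]
    if limit == limit:
        factor = delta
        process(11)
    scale = scale * factor
    return e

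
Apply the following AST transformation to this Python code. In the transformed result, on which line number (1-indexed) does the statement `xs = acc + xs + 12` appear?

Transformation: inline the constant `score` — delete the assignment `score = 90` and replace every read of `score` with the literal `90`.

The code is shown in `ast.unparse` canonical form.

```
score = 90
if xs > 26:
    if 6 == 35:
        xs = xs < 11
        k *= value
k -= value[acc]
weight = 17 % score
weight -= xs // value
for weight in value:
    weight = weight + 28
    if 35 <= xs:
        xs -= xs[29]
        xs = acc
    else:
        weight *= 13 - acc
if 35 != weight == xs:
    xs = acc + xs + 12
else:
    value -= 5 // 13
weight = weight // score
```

16

Transformed code:
if xs > 26:
    if 6 == 35:
        xs = xs < 11
        k *= value
k -= value[acc]
weight = 17 % 90
weight -= xs // value
for weight in value:
    weight = weight + 28
    if 35 <= xs:
        xs -= xs[29]
        xs = acc
    else:
        weight *= 13 - acc
if 35 != weight == xs:
    xs = acc + xs + 12
else:
    value -= 5 // 13
weight = weight // 90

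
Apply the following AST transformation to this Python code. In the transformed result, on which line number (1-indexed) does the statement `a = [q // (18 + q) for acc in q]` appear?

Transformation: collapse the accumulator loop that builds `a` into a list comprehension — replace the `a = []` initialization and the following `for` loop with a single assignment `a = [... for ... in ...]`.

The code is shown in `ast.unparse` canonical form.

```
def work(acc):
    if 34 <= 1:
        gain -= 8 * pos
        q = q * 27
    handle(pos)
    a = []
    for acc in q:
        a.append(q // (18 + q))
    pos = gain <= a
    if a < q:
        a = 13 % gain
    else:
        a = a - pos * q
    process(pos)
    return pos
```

Transformed code:
def work(acc):
    if 34 <= 1:
        gain -= 8 * pos
        q = q * 27
    handle(pos)
    a = [q // (18 + q) for acc in q]
    pos = gain <= a
    if a < q:
        a = 13 % gain
    else:
        a = a - pos * q
    process(pos)
    return pos

6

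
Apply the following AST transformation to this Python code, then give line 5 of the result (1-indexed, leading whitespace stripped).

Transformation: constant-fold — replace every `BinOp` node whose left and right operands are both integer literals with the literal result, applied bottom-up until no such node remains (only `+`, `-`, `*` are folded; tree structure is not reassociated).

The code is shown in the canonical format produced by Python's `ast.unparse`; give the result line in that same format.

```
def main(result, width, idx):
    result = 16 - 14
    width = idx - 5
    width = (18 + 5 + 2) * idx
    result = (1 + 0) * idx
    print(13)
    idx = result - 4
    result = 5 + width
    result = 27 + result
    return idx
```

result = 1 * idx

Transformed code:
def main(result, width, idx):
    result = 2
    width = idx - 5
    width = 25 * idx
    result = 1 * idx
    print(13)
    idx = result - 4
    result = 5 + width
    result = 27 + result
    return idx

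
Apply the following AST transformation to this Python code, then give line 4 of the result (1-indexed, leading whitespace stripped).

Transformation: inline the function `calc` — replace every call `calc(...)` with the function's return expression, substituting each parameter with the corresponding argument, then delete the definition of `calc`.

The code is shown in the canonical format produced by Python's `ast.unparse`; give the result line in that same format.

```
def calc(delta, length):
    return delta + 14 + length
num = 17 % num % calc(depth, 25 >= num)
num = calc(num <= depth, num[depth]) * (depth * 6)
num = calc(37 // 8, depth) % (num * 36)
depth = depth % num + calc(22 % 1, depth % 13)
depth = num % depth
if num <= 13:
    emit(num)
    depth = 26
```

depth = depth % num + (22 % 1 + 14 + depth % 13)

Transformed code:
num = 17 % num % (depth + 14 + (25 >= num))
num = ((num <= depth) + 14 + num[depth]) * (depth * 6)
num = (37 // 8 + 14 + depth) % (num * 36)
depth = depth % num + (22 % 1 + 14 + depth % 13)
depth = num % depth
if num <= 13:
    emit(num)
    depth = 26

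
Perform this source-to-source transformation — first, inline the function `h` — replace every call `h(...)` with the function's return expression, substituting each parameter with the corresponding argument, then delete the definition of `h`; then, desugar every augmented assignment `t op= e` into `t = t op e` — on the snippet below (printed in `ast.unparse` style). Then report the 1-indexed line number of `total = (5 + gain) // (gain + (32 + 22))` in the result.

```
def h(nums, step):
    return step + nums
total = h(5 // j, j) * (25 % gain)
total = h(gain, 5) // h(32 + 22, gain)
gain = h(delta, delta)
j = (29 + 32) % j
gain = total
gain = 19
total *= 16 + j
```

2

Transformed code:
total = (j + 5 // j) * (25 % gain)
total = (5 + gain) // (gain + (32 + 22))
gain = delta + delta
j = (29 + 32) % j
gain = total
gain = 19
total = total * (16 + j)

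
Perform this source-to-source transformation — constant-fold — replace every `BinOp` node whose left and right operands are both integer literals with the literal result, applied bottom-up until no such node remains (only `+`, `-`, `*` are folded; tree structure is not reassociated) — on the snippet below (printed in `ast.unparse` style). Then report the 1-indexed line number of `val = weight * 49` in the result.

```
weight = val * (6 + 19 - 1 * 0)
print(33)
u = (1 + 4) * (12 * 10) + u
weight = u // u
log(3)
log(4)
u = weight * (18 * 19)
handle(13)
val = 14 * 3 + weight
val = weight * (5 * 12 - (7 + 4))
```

10

Transformed code:
weight = val * 25
print(33)
u = 600 + u
weight = u // u
log(3)
log(4)
u = weight * 342
handle(13)
val = 42 + weight
val = weight * 49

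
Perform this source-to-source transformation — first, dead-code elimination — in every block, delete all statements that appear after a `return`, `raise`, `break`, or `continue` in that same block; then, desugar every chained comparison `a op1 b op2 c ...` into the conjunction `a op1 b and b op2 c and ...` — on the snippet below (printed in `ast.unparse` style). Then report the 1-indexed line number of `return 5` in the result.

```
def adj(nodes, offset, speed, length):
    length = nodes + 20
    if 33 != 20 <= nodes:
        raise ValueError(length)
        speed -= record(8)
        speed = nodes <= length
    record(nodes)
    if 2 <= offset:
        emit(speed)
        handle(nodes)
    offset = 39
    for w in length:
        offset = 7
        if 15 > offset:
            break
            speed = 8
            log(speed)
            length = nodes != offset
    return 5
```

Transformed code:
def adj(nodes, offset, speed, length):
    length = nodes + 20
    if 33 != 20 and 20 <= nodes:
        raise ValueError(length)
    record(nodes)
    if 2 <= offset:
        emit(speed)
        handle(nodes)
    offset = 39
    for w in length:
        offset = 7
        if 15 > offset:
            break
    return 5

14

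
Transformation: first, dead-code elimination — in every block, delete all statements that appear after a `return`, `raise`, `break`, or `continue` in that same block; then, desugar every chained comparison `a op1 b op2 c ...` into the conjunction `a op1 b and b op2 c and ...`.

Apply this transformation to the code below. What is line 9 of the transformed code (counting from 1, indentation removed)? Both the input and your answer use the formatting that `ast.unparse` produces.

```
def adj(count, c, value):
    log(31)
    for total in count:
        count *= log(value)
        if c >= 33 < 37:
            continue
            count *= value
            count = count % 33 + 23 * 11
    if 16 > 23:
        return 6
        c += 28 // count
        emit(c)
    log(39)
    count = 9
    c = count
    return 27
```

log(39)

Transformed code:
def adj(count, c, value):
    log(31)
    for total in count:
        count *= log(value)
        if c >= 33 and 33 < 37:
            continue
    if 16 > 23:
        return 6
    log(39)
    count = 9
    c = count
    return 27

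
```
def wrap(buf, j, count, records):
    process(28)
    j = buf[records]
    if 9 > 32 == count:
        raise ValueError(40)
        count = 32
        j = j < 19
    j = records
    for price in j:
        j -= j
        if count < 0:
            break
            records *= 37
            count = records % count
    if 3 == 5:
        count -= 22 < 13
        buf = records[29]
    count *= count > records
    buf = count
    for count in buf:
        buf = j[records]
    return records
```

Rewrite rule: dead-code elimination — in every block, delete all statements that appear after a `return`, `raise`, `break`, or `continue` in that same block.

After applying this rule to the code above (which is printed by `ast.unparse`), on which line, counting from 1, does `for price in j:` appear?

7

Transformed code:
def wrap(buf, j, count, records):
    process(28)
    j = buf[records]
    if 9 > 32 == count:
        raise ValueError(40)
    j = records
    for price in j:
        j -= j
        if count < 0:
            break
    if 3 == 5:
        count -= 22 < 13
        buf = records[29]
    count *= count > records
    buf = count
    for count in buf:
        buf = j[records]
    return records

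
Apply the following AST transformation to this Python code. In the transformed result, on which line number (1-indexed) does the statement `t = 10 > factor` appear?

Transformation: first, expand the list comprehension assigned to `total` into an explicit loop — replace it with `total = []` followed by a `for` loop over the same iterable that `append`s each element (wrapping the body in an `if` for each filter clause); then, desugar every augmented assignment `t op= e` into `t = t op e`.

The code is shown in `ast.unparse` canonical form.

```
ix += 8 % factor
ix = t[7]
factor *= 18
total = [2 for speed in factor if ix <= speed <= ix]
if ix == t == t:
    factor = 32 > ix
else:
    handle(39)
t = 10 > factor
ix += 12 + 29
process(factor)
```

12

Transformed code:
ix = ix + 8 % factor
ix = t[7]
factor = factor * 18
total = []
for speed in factor:
    if ix <= speed <= ix:
        total.append(2)
if ix == t == t:
    factor = 32 > ix
else:
    handle(39)
t = 10 > factor
ix = ix + (12 + 29)
process(factor)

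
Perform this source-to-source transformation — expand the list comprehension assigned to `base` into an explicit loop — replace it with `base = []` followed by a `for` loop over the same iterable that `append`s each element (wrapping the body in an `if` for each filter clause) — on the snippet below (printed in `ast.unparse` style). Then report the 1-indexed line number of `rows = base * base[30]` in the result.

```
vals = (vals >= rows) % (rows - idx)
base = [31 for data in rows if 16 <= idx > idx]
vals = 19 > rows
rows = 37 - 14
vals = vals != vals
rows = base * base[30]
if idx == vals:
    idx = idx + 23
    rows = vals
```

9

Transformed code:
vals = (vals >= rows) % (rows - idx)
base = []
for data in rows:
    if 16 <= idx > idx:
        base.append(31)
vals = 19 > rows
rows = 37 - 14
vals = vals != vals
rows = base * base[30]
if idx == vals:
    idx = idx + 23
    rows = vals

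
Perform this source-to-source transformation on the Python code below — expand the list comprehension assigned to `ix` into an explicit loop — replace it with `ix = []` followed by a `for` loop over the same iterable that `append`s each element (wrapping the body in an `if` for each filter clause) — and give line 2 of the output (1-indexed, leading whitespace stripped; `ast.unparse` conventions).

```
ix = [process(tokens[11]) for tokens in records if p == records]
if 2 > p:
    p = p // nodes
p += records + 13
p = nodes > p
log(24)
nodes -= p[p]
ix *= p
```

Transformed code:
ix = []
for tokens in records:
    if p == records:
        ix.append(process(tokens[11]))
if 2 > p:
    p = p // nodes
p += records + 13
p = nodes > p
log(24)
nodes -= p[p]
ix *= p

for tokens in records:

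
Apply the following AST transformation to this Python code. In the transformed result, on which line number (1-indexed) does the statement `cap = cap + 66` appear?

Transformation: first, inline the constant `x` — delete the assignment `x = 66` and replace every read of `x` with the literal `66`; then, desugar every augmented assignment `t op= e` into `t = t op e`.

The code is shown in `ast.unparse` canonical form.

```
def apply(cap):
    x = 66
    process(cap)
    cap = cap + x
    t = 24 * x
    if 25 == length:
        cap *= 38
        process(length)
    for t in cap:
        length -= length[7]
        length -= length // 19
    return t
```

Transformed code:
def apply(cap):
    process(cap)
    cap = cap + 66
    t = 24 * 66
    if 25 == length:
        cap = cap * 38
        process(length)
    for t in cap:
        length = length - length[7]
        length = length - length // 19
    return t

3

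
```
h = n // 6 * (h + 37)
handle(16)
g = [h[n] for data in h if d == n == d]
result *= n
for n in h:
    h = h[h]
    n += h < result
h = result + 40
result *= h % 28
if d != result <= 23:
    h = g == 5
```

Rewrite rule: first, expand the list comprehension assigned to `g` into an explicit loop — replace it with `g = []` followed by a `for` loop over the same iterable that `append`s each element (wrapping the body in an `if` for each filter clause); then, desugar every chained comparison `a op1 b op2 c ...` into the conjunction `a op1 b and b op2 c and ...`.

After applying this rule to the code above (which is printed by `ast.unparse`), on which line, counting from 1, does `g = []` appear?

3

Transformed code:
h = n // 6 * (h + 37)
handle(16)
g = []
for data in h:
    if d == n and n == d:
        g.append(h[n])
result *= n
for n in h:
    h = h[h]
    n += h < result
h = result + 40
result *= h % 28
if d != result and result <= 23:
    h = g == 5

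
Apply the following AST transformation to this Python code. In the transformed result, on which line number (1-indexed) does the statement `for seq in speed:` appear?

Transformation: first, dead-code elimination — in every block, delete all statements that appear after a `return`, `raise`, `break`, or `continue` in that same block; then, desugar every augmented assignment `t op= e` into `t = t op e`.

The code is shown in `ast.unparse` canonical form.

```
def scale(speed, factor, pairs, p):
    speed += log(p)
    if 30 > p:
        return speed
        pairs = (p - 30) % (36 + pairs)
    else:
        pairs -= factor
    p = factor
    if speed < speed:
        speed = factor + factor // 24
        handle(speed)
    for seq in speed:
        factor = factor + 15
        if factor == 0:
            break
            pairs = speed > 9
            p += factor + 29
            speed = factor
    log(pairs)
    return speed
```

11

Transformed code:
def scale(speed, factor, pairs, p):
    speed = speed + log(p)
    if 30 > p:
        return speed
    else:
        pairs = pairs - factor
    p = factor
    if speed < speed:
        speed = factor + factor // 24
        handle(speed)
    for seq in speed:
        factor = factor + 15
        if factor == 0:
            break
    log(pairs)
    return speed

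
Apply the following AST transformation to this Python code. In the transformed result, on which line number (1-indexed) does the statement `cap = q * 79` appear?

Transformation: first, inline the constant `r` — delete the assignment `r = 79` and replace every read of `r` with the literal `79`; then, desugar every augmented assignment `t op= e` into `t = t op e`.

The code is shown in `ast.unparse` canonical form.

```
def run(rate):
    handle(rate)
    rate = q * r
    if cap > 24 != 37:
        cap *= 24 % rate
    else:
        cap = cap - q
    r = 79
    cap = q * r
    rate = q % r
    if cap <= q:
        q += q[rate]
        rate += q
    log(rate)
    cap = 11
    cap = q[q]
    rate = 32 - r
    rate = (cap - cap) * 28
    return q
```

Transformed code:
def run(rate):
    handle(rate)
    rate = q * 79
    if cap > 24 != 37:
        cap = cap * (24 % rate)
    else:
        cap = cap - q
    cap = q * 79
    rate = q % 79
    if cap <= q:
        q = q + q[rate]
        rate = rate + q
    log(rate)
    cap = 11
    cap = q[q]
    rate = 32 - 79
    rate = (cap - cap) * 28
    return q

8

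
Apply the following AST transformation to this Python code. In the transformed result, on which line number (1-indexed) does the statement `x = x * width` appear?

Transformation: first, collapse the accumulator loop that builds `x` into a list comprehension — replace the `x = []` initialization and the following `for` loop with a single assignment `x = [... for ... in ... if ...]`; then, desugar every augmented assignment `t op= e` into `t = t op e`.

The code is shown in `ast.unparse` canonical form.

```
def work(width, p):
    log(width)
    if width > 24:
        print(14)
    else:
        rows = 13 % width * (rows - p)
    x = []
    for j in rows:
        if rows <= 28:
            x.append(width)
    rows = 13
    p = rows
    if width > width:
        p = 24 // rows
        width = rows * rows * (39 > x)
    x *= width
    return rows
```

Transformed code:
def work(width, p):
    log(width)
    if width > 24:
        print(14)
    else:
        rows = 13 % width * (rows - p)
    x = [width for j in rows if rows <= 28]
    rows = 13
    p = rows
    if width > width:
        p = 24 // rows
        width = rows * rows * (39 > x)
    x = x * width
    return rows

13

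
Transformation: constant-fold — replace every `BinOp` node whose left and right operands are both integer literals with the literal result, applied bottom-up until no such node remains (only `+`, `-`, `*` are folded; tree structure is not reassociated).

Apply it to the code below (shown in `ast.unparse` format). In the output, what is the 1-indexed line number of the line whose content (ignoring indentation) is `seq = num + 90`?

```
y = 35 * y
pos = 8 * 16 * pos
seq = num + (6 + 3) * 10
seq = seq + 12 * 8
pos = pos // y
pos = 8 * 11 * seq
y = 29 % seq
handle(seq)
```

3

Transformed code:
y = 35 * y
pos = 128 * pos
seq = num + 90
seq = seq + 96
pos = pos // y
pos = 88 * seq
y = 29 % seq
handle(seq)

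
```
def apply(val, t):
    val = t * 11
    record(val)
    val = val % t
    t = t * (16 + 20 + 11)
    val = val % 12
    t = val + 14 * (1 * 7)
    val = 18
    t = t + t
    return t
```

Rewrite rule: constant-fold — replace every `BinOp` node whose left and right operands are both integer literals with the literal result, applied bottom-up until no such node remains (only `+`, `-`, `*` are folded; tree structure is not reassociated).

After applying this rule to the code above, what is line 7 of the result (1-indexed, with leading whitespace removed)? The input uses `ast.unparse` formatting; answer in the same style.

t = val + 98

Transformed code:
def apply(val, t):
    val = t * 11
    record(val)
    val = val % t
    t = t * 47
    val = val % 12
    t = val + 98
    val = 18
    t = t + t
    return t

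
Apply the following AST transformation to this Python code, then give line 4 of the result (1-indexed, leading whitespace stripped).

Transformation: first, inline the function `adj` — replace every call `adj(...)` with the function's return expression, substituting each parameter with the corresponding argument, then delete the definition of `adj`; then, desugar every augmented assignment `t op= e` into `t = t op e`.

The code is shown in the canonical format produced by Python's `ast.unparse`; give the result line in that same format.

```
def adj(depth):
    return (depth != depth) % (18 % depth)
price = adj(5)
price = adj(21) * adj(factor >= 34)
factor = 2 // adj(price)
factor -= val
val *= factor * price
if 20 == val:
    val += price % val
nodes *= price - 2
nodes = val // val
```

Transformed code:
price = (5 != 5) % (18 % 5)
price = (21 != 21) % (18 % 21) * (((factor >= 34) != (factor >= 34)) % (18 % (factor >= 34)))
factor = 2 // ((price != price) % (18 % price))
factor = factor - val
val = val * (factor * price)
if 20 == val:
    val = val + price % val
nodes = nodes * (price - 2)
nodes = val // val

factor = factor - val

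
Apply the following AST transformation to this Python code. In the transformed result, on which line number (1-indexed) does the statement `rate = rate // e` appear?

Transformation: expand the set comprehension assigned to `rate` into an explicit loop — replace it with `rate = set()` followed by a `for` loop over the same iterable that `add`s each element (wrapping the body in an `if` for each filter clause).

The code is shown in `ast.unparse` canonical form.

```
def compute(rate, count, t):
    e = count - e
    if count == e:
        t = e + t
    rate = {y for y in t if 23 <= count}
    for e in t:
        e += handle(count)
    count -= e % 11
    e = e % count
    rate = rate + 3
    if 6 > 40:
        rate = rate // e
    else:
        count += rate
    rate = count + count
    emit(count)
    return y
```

Transformed code:
def compute(rate, count, t):
    e = count - e
    if count == e:
        t = e + t
    rate = set()
    for y in t:
        if 23 <= count:
            rate.add(y)
    for e in t:
        e += handle(count)
    count -= e % 11
    e = e % count
    rate = rate + 3
    if 6 > 40:
        rate = rate // e
    else:
        count += rate
    rate = count + count
    emit(count)
    return y

15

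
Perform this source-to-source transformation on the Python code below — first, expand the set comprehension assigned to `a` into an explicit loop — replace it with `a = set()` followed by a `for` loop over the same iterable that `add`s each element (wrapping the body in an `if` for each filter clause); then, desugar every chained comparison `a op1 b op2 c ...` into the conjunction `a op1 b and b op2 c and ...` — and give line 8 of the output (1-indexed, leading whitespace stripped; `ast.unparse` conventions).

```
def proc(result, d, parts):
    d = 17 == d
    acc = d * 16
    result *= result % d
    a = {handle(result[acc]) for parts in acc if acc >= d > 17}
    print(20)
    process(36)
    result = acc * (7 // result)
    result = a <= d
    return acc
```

Transformed code:
def proc(result, d, parts):
    d = 17 == d
    acc = d * 16
    result *= result % d
    a = set()
    for parts in acc:
        if acc >= d and d > 17:
            a.add(handle(result[acc]))
    print(20)
    process(36)
    result = acc * (7 // result)
    result = a <= d
    return acc

a.add(handle(result[acc]))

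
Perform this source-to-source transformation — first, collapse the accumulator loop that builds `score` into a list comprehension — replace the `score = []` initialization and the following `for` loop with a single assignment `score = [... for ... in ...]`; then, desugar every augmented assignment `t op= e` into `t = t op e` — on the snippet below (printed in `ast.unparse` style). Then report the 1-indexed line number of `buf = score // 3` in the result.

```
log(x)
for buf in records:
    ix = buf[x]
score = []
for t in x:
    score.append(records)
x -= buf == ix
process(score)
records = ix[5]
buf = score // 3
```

8

Transformed code:
log(x)
for buf in records:
    ix = buf[x]
score = [records for t in x]
x = x - (buf == ix)
process(score)
records = ix[5]
buf = score // 3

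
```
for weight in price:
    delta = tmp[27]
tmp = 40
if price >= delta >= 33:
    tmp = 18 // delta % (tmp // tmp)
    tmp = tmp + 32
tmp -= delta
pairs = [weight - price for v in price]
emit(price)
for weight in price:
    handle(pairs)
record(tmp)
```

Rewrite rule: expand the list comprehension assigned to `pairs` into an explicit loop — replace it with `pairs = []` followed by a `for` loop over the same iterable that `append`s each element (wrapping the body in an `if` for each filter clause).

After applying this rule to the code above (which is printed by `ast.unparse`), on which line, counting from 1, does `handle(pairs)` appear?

13

Transformed code:
for weight in price:
    delta = tmp[27]
tmp = 40
if price >= delta >= 33:
    tmp = 18 // delta % (tmp // tmp)
    tmp = tmp + 32
tmp -= delta
pairs = []
for v in price:
    pairs.append(weight - price)
emit(price)
for weight in price:
    handle(pairs)
record(tmp)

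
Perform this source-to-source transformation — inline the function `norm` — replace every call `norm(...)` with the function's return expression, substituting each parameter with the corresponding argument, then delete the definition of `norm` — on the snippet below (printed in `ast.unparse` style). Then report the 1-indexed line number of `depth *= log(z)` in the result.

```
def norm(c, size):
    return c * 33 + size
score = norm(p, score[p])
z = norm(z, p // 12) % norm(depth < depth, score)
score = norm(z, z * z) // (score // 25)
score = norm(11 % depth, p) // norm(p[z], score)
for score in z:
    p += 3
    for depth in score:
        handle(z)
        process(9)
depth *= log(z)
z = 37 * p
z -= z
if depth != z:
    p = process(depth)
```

10

Transformed code:
score = p * 33 + score[p]
z = (z * 33 + p // 12) % ((depth < depth) * 33 + score)
score = (z * 33 + z * z) // (score // 25)
score = (11 % depth * 33 + p) // (p[z] * 33 + score)
for score in z:
    p += 3
    for depth in score:
        handle(z)
        process(9)
depth *= log(z)
z = 37 * p
z -= z
if depth != z:
    p = process(depth)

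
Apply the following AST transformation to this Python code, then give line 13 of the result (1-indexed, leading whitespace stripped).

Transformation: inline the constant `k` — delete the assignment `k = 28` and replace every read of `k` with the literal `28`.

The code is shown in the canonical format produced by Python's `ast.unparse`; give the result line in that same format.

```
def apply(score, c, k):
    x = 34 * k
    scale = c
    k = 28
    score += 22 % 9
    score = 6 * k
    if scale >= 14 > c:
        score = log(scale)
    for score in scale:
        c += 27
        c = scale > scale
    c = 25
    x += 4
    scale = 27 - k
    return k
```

Transformed code:
def apply(score, c, k):
    x = 34 * 28
    scale = c
    score += 22 % 9
    score = 6 * 28
    if scale >= 14 > c:
        score = log(scale)
    for score in scale:
        c += 27
        c = scale > scale
    c = 25
    x += 4
    scale = 27 - 28
    return 28

scale = 27 - 28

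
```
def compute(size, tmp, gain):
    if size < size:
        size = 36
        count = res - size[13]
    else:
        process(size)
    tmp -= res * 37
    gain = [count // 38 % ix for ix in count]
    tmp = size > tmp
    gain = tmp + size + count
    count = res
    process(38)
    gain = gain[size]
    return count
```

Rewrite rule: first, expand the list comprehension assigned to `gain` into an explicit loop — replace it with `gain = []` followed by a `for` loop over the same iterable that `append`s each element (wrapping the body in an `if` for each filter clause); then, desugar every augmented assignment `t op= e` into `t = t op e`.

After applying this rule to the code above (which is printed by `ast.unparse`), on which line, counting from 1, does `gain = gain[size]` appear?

15

Transformed code:
def compute(size, tmp, gain):
    if size < size:
        size = 36
        count = res - size[13]
    else:
        process(size)
    tmp = tmp - res * 37
    gain = []
    for ix in count:
        gain.append(count // 38 % ix)
    tmp = size > tmp
    gain = tmp + size + count
    count = res
    process(38)
    gain = gain[size]
    return count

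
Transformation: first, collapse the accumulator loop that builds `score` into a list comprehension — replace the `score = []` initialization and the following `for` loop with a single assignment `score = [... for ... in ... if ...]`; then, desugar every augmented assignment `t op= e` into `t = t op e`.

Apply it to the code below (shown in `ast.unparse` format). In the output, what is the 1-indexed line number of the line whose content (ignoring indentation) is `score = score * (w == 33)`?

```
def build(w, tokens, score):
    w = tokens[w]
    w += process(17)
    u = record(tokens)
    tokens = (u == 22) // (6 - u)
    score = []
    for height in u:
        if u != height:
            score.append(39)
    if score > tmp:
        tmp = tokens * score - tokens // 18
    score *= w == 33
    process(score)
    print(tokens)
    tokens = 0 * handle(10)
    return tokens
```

Transformed code:
def build(w, tokens, score):
    w = tokens[w]
    w = w + process(17)
    u = record(tokens)
    tokens = (u == 22) // (6 - u)
    score = [39 for height in u if u != height]
    if score > tmp:
        tmp = tokens * score - tokens // 18
    score = score * (w == 33)
    process(score)
    print(tokens)
    tokens = 0 * handle(10)
    return tokens

9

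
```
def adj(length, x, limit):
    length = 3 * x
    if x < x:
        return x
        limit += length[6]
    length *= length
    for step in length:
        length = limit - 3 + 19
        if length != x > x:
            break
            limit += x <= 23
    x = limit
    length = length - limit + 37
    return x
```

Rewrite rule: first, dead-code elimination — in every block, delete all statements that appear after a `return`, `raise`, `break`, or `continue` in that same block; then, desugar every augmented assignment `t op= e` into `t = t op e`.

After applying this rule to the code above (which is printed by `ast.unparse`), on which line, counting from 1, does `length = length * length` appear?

5

Transformed code:
def adj(length, x, limit):
    length = 3 * x
    if x < x:
        return x
    length = length * length
    for step in length:
        length = limit - 3 + 19
        if length != x > x:
            break
    x = limit
    length = length - limit + 37
    return x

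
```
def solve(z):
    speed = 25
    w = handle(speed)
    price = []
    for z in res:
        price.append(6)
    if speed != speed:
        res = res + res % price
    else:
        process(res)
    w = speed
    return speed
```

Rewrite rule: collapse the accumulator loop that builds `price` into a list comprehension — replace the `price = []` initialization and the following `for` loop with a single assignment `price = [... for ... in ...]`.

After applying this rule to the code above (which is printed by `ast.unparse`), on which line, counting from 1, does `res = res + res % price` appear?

Transformed code:
def solve(z):
    speed = 25
    w = handle(speed)
    price = [6 for z in res]
    if speed != speed:
        res = res + res % price
    else:
        process(res)
    w = speed
    return speed

6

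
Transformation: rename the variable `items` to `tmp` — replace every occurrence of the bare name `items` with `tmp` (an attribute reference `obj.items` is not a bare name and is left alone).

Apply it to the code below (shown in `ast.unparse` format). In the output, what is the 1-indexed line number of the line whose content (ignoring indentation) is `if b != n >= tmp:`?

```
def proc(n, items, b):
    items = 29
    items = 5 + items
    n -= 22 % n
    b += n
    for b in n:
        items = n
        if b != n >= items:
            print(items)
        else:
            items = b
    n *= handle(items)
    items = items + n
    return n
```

Transformed code:
def proc(n, tmp, b):
    tmp = 29
    tmp = 5 + tmp
    n -= 22 % n
    b += n
    for b in n:
        tmp = n
        if b != n >= tmp:
            print(tmp)
        else:
            tmp = b
    n *= handle(tmp)
    tmp = tmp + n
    return n

8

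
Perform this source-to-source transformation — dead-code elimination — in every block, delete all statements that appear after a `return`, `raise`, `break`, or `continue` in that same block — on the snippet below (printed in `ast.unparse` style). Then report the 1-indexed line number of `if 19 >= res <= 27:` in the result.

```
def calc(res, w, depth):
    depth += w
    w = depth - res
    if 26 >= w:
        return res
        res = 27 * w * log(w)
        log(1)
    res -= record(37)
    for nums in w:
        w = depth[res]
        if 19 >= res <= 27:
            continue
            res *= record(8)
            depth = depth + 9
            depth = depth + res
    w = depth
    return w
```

9

Transformed code:
def calc(res, w, depth):
    depth += w
    w = depth - res
    if 26 >= w:
        return res
    res -= record(37)
    for nums in w:
        w = depth[res]
        if 19 >= res <= 27:
            continue
    w = depth
    return w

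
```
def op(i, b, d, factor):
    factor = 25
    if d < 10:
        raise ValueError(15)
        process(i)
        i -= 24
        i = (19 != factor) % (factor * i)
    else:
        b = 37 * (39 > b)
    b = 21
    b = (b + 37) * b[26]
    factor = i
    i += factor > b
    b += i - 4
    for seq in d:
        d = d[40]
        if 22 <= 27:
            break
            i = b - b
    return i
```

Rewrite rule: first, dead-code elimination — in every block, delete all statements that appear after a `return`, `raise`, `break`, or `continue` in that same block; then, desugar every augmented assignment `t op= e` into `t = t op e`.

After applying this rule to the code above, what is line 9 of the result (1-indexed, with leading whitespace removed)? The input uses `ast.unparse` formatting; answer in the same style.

factor = i

Transformed code:
def op(i, b, d, factor):
    factor = 25
    if d < 10:
        raise ValueError(15)
    else:
        b = 37 * (39 > b)
    b = 21
    b = (b + 37) * b[26]
    factor = i
    i = i + (factor > b)
    b = b + (i - 4)
    for seq in d:
        d = d[40]
        if 22 <= 27:
            break
    return i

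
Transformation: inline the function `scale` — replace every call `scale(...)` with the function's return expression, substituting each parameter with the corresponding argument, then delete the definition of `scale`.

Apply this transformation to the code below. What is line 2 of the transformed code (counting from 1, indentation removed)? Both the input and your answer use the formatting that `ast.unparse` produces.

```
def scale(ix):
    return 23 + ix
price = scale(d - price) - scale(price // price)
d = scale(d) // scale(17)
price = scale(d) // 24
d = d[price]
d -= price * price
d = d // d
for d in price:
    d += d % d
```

Transformed code:
price = 23 + (d - price) - (23 + price // price)
d = (23 + d) // (23 + 17)
price = (23 + d) // 24
d = d[price]
d -= price * price
d = d // d
for d in price:
    d += d % d

d = (23 + d) // (23 + 17)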